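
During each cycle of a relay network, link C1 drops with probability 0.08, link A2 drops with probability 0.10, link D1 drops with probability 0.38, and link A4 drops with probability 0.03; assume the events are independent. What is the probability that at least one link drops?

0.5020408

Since the events are independent, P(none) is the product of the individual non-occurrence probabilities.
P(none) = (1 − 0.08) × (1 − 0.10) × (1 − 0.38) × (1 − 0.03) = 0.92 × 0.90 × 0.62 × 0.97 = 0.4979592
P(at least one) = 1 − 0.4979592 = 0.5020408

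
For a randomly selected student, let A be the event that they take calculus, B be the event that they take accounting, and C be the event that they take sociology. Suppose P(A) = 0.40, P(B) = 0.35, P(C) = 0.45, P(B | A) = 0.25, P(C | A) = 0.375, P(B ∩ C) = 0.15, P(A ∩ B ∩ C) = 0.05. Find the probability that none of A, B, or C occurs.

0.15

P(A ∩ B) = P(A)·P(B|A) = 0.40 × 0.25 = 0.10
P(A ∩ C) = P(A)·P(C|A) = 0.40 × 0.375 = 0.15
By inclusion–exclusion:
P(A ∪ B ∪ C) = 0.40 + 0.35 + 0.45 − 0.10 − 0.15 − 0.15 + 0.05 = 0.85
P(none) = 1 − 0.85 = 0.15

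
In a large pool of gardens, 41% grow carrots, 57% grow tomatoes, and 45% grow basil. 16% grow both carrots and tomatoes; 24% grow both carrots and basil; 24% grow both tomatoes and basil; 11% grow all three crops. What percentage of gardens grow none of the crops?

10%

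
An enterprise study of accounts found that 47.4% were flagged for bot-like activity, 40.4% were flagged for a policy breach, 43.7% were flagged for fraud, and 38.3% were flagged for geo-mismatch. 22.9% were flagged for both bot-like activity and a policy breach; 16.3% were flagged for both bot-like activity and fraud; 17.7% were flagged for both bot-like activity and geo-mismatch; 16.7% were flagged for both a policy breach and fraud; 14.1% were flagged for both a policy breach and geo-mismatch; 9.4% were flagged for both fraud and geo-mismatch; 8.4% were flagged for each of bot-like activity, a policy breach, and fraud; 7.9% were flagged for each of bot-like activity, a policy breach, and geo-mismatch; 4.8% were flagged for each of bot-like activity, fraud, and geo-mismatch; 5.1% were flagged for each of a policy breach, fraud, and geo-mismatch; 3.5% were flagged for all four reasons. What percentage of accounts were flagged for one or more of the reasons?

By inclusion-exclusion,
P(≥1) = 47.4 + 40.4 + 43.7 + 38.3 − 22.9 − 16.3 − 17.7 − 16.7 − 14.1 − 9.4 + 8.4 + 7.9 + 4.8 + 5.1 − 3.5 = 95.4%

95.4%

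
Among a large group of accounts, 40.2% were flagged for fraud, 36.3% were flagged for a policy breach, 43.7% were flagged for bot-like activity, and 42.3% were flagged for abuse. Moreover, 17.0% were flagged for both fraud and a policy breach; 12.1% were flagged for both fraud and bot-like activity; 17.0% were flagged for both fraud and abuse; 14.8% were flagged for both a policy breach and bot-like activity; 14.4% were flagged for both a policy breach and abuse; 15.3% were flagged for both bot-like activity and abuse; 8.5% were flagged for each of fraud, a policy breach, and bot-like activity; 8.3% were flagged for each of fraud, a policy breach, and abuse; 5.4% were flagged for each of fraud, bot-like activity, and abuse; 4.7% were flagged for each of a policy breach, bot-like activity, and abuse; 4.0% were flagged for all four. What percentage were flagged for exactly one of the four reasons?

P(exactly one) = 40.2 + 36.3 + 43.7 + 42.3 − 2·17.0 − 2·12.1 − 2·17.0 − 2·14.8 − 2·14.4 − 2·15.3 + 3·8.5 + 3·8.3 + 3·5.4 + 3·4.7 − 4·4.0 = 46.0%

46.0%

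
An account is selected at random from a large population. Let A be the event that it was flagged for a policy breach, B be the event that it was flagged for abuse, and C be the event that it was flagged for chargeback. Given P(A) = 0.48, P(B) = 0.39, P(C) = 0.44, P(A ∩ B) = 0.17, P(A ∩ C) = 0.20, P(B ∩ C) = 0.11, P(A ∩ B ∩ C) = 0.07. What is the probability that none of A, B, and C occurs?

Using inclusion–exclusion:
P(A ∪ B ∪ C) = 0.48 + 0.39 + 0.44 − 0.17 − 0.20 − 0.11 + 0.07 = 0.90
P(none) = 1 − 0.90 = 0.10

0.10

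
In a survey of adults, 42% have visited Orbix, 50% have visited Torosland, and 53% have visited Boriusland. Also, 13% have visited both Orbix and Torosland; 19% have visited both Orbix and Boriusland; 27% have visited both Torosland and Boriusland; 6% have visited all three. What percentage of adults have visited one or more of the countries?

92%

P(≥1) = 42 + 50 + 53 − 13 − 19 − 27 + 6 = 92%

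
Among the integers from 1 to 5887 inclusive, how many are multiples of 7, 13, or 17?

1503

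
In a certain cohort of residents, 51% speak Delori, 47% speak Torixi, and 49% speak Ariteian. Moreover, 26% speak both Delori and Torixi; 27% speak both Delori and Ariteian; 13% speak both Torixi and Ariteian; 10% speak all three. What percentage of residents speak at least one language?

By inclusion–exclusion:
P(at least one) = 51 + 47 + 49 − 26 − 27 − 13 + 10 = 91%

91%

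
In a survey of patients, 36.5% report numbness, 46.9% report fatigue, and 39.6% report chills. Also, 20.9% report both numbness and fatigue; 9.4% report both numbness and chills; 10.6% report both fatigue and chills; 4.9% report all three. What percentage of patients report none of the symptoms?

13.0%

Apply inclusion-exclusion:
P(union) = 36.5 + 46.9 + 39.6 − 20.9 − 9.4 − 10.6 + 4.9 = 87.0%
P(none) = 100% − 87.0% = 13.0%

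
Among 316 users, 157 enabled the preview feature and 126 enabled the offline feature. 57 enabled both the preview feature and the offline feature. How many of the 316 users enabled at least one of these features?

Inclusion–exclusion gives
N(≥1) = 157 + 126 − 57 = 226

226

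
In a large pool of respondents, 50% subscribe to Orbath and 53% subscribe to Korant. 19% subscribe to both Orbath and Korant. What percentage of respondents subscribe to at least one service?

Using inclusion–exclusion:
P(≥1) = 50 + 53 − 19 = 84%

84%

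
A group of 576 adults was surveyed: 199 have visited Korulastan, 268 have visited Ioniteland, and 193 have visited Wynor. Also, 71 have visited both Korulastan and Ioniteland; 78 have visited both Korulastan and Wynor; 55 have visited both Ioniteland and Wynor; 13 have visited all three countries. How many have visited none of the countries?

Apply inclusion-exclusion:
|at least one| = 199 + 268 + 193 − 71 − 78 − 55 + 13 = 469
None: 576 − 469 = 107

107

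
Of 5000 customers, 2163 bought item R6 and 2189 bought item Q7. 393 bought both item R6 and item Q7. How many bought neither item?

1041

Inclusion–exclusion gives
|union| = 2163 + 2189 − 393 = 3959
None: 5000 − 3959 = 1041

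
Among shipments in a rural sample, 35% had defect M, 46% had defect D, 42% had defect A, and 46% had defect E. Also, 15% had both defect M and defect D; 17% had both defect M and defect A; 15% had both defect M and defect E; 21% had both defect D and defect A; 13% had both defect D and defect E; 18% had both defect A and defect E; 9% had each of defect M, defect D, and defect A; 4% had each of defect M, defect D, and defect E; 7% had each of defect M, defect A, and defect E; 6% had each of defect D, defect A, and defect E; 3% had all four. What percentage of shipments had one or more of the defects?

Inclusion–exclusion gives
P(at least one) = 35 + 46 + 42 + 46 − 15 − 17 − 15 − 21 − 13 − 18 + 9 + 4 + 7 + 6 − 3 = 93%

93%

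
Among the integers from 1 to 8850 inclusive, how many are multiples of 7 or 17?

Inclusion–exclusion gives
floor(8850/7) + floor(8850/17) − floor(8850/119) = 1264 + 520 − 74 = 1710

1710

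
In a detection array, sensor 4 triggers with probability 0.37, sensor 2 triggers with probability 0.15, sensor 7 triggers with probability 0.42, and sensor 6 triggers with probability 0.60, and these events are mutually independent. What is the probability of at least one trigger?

P(none) = (1 − 0.37) × (1 − 0.15) × (1 − 0.42) × (1 − 0.60) = 0.63 × 0.85 × 0.58 × 0.40 = 0.124236
P(at least one) = 1 − 0.124236 = 0.875764

0.875764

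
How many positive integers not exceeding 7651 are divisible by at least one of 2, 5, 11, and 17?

5032

3825 + 1530 + 695 + 450 − 765 − 347 − 225 − 139 − 90 − 40 + 69 + 45 + 20 + 8 − 4 = 5032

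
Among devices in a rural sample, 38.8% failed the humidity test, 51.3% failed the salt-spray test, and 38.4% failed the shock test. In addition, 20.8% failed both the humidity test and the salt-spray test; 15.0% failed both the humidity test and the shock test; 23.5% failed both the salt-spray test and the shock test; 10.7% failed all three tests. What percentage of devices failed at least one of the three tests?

79.9%

P(union) = 38.8 + 51.3 + 38.4 − 20.8 − 15.0 − 23.5 + 10.7 = 79.9%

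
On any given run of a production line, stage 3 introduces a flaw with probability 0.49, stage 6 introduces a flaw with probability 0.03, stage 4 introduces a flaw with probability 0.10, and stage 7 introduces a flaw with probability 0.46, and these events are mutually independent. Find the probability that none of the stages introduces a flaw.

P(none) = (1 − 0.49) × (1 − 0.03) × (1 − 0.10) × (1 − 0.46) = 0.51 × 0.97 × 0.90 × 0.54 = 0.2404242

0.2404242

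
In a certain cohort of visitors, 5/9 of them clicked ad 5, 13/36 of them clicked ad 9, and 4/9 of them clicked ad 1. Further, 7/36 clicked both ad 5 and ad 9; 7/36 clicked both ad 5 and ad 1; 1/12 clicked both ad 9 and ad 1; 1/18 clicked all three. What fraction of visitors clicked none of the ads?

Using inclusion–exclusion:
P(≥1) = 5/9 + 13/36 + 4/9 − 7/36 − 7/36 − 1/12 + 1/18 = 17/18
P(none) = 1 − 17/18 = 1/18

1/18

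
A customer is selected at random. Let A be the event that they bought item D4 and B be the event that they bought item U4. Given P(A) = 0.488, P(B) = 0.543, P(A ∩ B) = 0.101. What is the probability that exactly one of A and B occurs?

0.829

Using the inclusion–exclusion count for exactly one event:
P(exactly one) = 0.488 + 0.543 − 2·0.101 = 0.829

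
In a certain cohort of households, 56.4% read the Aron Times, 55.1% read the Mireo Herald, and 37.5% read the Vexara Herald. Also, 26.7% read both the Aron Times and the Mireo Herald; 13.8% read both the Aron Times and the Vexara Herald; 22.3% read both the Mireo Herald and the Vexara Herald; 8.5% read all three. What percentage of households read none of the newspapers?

P(at least one) = 56.4 + 55.1 + 37.5 − 26.7 − 13.8 − 22.3 + 8.5 = 94.7%
P(none) = 100% − 94.7% = 5.3%

5.3%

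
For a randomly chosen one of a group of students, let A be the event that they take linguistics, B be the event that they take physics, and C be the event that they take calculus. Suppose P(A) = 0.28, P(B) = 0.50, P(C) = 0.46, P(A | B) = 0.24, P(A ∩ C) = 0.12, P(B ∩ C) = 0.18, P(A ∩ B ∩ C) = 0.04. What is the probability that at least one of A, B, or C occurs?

0.86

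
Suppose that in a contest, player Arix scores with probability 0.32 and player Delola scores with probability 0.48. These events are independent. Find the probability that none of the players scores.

0.3536

P(none) = (1 − 0.32) × (1 − 0.48) = 0.68 × 0.52 = 0.3536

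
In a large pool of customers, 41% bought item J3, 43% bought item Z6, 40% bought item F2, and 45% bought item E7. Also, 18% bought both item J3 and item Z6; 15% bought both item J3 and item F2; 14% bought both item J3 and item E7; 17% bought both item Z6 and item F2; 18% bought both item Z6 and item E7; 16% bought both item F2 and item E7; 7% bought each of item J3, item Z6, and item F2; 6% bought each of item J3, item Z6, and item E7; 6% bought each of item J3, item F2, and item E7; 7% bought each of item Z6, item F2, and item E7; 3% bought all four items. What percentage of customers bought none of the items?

By inclusion-exclusion,
P(at least one) = 41 + 43 + 40 + 45 − 18 − 15 − 14 − 17 − 18 − 16 + 7 + 6 + 6 + 7 − 3 = 94%
P(none) = 100% − 94% = 6%

6%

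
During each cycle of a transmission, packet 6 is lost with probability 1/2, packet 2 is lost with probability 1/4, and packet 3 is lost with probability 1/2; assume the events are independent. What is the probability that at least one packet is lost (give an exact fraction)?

Independence gives P(none) = ∏(1 − pᵢ).
P(none) = (1 − 1/2) × (1 − 1/4) × (1 − 1/2) = 1/2 × 3/4 × 1/2 = 3/16
P(at least one) = 1 − 3/16 = 13/16

13/16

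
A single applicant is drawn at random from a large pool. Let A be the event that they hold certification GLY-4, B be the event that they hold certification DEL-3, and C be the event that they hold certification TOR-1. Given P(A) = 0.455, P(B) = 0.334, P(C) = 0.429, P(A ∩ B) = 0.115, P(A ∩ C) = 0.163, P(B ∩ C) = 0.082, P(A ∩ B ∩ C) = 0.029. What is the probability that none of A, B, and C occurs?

0.113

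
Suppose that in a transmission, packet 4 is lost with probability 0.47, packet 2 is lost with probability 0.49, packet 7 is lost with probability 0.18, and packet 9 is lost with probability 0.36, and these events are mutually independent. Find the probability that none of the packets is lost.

Independence gives P(none) = ∏(1 − pᵢ).
P(none) = (1 − 0.47) × (1 − 0.49) × (1 − 0.18) × (1 − 0.36) = 0.53 × 0.51 × 0.82 × 0.64 = 0.14185344

0.14185344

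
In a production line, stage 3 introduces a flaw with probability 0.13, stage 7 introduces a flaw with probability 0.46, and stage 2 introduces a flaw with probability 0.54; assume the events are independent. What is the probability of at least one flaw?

0.783892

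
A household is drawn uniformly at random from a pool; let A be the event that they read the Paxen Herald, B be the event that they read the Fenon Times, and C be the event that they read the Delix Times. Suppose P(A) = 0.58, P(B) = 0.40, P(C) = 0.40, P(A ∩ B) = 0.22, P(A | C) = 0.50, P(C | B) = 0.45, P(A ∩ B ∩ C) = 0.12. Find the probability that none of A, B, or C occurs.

0.10

P(A ∩ C) = P(C)·P(A|C) = 0.40 × 0.50 = 0.20
P(B ∩ C) = P(B)·P(C|B) = 0.40 × 0.45 = 0.18
Inclusion–exclusion gives
P(A ∪ B ∪ C) = 0.58 + 0.40 + 0.40 − 0.22 − 0.20 − 0.18 + 0.12 = 0.90
P(none) = 1 − 0.90 = 0.10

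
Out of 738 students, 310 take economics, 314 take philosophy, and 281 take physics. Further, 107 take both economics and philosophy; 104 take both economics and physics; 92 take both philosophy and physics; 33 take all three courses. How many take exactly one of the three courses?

N(exactly one) = 310 + 314 + 281 − 2·107 − 2·104 − 2·92 + 3·33 = 398

398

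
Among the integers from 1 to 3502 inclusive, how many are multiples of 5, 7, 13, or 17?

⌊3502/5⌋ + ⌊3502/7⌋ + ⌊3502/13⌋ + ⌊3502/17⌋ − ⌊3502/35⌋ − ⌊3502/65⌋ − ⌊3502/85⌋ − ⌊3502/91⌋ − ⌊3502/119⌋ − ⌊3502/221⌋ + ⌊3502/455⌋ + ⌊3502/595⌋ + ⌊3502/1105⌋ + ⌊3502/1547⌋ − ⌊3502/7735⌋ = 700 + 500 + 269 + 206 − 100 − 53 − 41 − 38 − 29 − 15 + 7 + 5 + 3 + 2 − 0 = 1416

1416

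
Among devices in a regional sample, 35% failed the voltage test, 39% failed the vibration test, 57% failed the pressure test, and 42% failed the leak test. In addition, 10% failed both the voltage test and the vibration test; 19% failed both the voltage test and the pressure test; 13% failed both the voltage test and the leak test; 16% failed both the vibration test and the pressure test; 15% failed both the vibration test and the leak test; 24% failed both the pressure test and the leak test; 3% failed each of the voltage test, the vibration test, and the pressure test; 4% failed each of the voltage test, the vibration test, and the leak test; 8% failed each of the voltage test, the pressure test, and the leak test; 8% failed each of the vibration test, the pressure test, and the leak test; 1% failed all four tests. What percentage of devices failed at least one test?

Using inclusion–exclusion:
P(≥1) = 35 + 39 + 57 + 42 − 10 − 19 − 13 − 16 − 15 − 24 + 3 + 4 + 8 + 8 − 1 = 98%

98%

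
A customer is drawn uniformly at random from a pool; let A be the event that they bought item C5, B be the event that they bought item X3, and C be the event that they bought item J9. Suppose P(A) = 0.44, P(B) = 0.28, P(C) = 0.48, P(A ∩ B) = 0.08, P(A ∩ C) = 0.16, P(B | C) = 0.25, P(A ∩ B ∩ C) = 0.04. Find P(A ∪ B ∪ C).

P(B ∩ C) = P(C)·P(B|C) = 0.48 × 0.25 = 0.12
By inclusion–exclusion:
P(A ∪ B ∪ C) = 0.44 + 0.28 + 0.48 − 0.08 − 0.16 − 0.12 + 0.04 = 0.88

0.88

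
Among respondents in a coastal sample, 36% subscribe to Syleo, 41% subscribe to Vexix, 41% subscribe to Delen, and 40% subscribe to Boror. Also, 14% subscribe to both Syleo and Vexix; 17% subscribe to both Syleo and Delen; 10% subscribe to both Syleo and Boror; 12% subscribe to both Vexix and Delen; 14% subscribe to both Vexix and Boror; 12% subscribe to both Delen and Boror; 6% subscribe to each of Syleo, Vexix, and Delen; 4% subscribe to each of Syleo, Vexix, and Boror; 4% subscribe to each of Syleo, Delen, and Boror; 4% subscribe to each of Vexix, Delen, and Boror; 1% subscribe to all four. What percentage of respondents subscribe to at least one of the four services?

Inclusion–exclusion gives
P(≥1) = 36 + 41 + 41 + 40 − 14 − 17 − 10 − 12 − 14 − 12 + 6 + 4 + 4 + 4 − 1 = 96%

96%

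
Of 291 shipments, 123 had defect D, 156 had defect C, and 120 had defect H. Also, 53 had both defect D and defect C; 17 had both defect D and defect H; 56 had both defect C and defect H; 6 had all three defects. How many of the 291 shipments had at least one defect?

279

Using inclusion–exclusion:
|at least one| = 123 + 156 + 120 − 53 − 17 − 56 + 6 = 279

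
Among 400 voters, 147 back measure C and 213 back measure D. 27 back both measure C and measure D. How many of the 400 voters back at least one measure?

|union| = 147 + 213 − 27 = 333

333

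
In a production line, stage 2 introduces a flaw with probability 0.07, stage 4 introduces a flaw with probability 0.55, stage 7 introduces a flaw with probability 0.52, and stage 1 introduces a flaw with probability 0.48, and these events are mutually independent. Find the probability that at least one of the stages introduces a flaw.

P(none) = (1 − 0.07) × (1 − 0.55) × (1 − 0.52) × (1 − 0.48) = 0.93 × 0.45 × 0.48 × 0.52 = 0.1044576
P(at least one) = 1 − 0.1044576 = 0.8955424

0.8955424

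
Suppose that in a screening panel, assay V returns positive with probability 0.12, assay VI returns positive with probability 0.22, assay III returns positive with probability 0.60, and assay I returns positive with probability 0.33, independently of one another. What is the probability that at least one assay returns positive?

P(none) = (1 − 0.12) × (1 − 0.22) × (1 − 0.60) × (1 − 0.33) = 0.88 × 0.78 × 0.40 × 0.67 = 0.1839552
P(at least one) = 1 − 0.1839552 = 0.8160448

0.8160448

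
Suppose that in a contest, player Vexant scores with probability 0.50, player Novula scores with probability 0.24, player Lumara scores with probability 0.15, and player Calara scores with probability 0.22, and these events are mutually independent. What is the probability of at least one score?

Since the events are independent, P(none) is the product of the individual non-occurrence probabilities.
P(none) = (1 − 0.50) × (1 − 0.24) × (1 − 0.15) × (1 − 0.22) = 0.50 × 0.76 × 0.85 × 0.78 = 0.25194
P(at least one) = 1 − 0.25194 = 0.74806

0.74806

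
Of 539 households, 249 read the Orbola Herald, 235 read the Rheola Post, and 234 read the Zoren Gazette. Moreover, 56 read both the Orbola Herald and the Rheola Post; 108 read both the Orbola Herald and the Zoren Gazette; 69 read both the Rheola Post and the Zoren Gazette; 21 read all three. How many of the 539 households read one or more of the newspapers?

506

By inclusion–exclusion:
|at least one| = 249 + 235 + 234 − 56 − 108 − 69 + 21 = 506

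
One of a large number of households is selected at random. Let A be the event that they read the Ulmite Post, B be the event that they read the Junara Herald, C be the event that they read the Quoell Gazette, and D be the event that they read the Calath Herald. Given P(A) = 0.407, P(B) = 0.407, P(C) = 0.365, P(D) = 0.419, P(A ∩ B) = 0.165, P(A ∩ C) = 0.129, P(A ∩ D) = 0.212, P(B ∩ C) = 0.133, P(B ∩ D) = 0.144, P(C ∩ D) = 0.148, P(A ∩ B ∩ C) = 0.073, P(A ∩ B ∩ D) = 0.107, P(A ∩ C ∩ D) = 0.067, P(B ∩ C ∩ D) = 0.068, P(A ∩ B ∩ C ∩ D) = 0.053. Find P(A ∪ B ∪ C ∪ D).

Using inclusion–exclusion:
P(A ∪ B ∪ C ∪ D) = 0.407 + 0.407 + 0.365 + 0.419 − 0.165 − 0.129 − 0.212 − 0.133 − 0.144 − 0.148 + 0.073 + 0.107 + 0.067 + 0.068 − 0.053 = 0.929

0.929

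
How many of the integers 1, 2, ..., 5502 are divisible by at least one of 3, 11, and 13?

2424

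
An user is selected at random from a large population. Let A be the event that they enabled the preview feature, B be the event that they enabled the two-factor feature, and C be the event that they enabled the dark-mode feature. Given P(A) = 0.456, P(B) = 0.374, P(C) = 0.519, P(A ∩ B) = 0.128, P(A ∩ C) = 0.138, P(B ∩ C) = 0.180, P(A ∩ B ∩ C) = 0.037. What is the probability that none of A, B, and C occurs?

Apply inclusion-exclusion:
P(A ∪ B ∪ C) = 0.456 + 0.374 + 0.519 − 0.128 − 0.138 − 0.180 + 0.037 = 0.940
P(none) = 1 − 0.940 = 0.060

0.060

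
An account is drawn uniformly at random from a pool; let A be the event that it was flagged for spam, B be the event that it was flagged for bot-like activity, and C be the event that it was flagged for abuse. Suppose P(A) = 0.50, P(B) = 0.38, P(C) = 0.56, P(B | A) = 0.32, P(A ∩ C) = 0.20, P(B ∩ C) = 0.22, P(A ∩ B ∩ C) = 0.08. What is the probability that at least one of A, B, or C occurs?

P(A ∩ B) = P(A)·P(B|A) = 0.50 × 0.32 = 0.16
P(A ∪ B ∪ C) = 0.50 + 0.38 + 0.56 − 0.16 − 0.20 − 0.22 + 0.08 = 0.94

0.94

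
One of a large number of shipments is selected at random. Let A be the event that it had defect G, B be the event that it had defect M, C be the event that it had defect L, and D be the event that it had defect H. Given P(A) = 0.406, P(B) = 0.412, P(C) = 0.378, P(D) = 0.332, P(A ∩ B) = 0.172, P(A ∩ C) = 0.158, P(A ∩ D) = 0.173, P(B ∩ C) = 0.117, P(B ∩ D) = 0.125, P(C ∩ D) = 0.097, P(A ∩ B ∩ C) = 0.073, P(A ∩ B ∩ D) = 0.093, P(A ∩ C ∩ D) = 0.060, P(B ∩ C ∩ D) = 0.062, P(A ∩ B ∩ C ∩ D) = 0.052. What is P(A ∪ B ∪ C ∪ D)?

0.922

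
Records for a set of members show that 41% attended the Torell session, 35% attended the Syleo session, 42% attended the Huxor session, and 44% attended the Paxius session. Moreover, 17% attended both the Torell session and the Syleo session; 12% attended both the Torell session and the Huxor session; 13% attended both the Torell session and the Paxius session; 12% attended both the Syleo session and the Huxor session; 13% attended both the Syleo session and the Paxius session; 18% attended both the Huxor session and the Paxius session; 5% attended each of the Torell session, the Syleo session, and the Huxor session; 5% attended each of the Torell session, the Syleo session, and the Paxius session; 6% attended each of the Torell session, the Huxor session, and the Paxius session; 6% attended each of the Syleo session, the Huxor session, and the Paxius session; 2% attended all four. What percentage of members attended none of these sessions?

3%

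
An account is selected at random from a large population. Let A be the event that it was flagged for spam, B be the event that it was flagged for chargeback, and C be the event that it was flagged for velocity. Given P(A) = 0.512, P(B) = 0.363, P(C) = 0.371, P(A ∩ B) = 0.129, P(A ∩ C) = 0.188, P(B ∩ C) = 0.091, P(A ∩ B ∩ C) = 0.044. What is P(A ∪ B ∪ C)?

0.882

Inclusion–exclusion gives
P(A ∪ B ∪ C) = 0.512 + 0.363 + 0.371 − 0.129 − 0.188 − 0.091 + 0.044 = 0.882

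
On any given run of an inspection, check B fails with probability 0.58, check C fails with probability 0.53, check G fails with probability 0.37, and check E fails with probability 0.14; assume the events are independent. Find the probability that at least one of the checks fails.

Since the events are independent, P(none) is the product of the individual non-occurrence probabilities.
P(none) = (1 − 0.58) × (1 − 0.53) × (1 − 0.37) × (1 − 0.14) = 0.42 × 0.47 × 0.63 × 0.86 = 0.10695132
P(at least one) = 1 − 0.10695132 = 0.89304868

0.89304868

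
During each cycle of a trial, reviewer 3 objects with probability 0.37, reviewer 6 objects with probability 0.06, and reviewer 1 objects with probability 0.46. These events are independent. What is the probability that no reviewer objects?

0.319788

P(none) = (1 − 0.37) × (1 − 0.06) × (1 − 0.46) = 0.63 × 0.94 × 0.54 = 0.319788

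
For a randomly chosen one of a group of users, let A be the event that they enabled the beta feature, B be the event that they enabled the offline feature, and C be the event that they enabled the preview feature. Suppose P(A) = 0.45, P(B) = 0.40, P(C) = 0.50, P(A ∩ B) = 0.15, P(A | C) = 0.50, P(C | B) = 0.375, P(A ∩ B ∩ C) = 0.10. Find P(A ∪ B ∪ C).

0.90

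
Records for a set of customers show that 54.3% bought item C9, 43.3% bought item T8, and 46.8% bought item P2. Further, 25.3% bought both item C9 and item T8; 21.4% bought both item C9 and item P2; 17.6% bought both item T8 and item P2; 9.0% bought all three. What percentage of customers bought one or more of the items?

89.1%

P(at least one) = 54.3 + 43.3 + 46.8 − 25.3 − 21.4 − 17.6 + 9.0 = 89.1%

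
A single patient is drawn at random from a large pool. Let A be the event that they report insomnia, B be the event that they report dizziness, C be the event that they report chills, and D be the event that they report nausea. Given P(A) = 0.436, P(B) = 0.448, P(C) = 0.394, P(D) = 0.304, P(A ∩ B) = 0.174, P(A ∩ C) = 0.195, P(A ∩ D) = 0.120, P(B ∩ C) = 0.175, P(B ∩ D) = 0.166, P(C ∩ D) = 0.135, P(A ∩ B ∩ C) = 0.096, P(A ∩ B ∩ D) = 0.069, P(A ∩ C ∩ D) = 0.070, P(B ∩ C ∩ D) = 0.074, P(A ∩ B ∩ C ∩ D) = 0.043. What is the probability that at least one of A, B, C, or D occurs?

P(A ∪ B ∪ C ∪ D) = 0.436 + 0.448 + 0.394 + 0.304 − 0.174 − 0.195 − 0.120 − 0.175 − 0.166 − 0.135 + 0.096 + 0.069 + 0.070 + 0.074 − 0.043 = 0.883

0.883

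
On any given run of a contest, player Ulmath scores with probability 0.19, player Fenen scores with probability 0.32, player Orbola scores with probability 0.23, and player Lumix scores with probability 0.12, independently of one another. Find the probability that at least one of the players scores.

P(none) = (1 − 0.19) × (1 − 0.32) × (1 − 0.23) × (1 − 0.12) = 0.81 × 0.68 × 0.77 × 0.88 = 0.37322208
P(at least one) = 1 − 0.37322208 = 0.62677792

0.62677792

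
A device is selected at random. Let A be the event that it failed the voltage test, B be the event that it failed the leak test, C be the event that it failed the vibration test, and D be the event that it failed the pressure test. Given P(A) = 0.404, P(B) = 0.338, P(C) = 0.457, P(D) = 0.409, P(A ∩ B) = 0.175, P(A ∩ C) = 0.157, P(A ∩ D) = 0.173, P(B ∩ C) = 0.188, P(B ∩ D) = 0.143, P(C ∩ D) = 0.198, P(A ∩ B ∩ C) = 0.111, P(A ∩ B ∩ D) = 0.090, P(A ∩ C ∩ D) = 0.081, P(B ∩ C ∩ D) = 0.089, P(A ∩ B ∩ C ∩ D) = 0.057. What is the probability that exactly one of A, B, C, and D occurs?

Using the inclusion–exclusion count for exactly one event:
P(exactly one) = 0.404 + 0.338 + 0.457 + 0.409 − 2·0.175 − 2·0.157 − 2·0.173 − 2·0.188 − 2·0.143 − 2·0.198 + 3·0.111 + 3·0.090 + 3·0.081 + 3·0.089 − 4·0.057 = 0.425

0.425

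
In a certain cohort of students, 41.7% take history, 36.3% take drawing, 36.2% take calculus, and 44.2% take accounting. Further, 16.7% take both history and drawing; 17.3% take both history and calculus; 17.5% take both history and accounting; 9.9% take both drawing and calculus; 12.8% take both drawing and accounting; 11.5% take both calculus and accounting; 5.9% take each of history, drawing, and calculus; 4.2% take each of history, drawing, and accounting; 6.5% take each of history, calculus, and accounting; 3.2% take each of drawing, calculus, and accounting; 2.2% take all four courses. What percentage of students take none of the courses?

9.7%

P(union) = 41.7 + 36.3 + 36.2 + 44.2 − 16.7 − 17.3 − 17.5 − 9.9 − 12.8 − 11.5 + 5.9 + 4.2 + 6.5 + 3.2 − 2.2 = 90.3%
P(none) = 100% − 90.3% = 9.7%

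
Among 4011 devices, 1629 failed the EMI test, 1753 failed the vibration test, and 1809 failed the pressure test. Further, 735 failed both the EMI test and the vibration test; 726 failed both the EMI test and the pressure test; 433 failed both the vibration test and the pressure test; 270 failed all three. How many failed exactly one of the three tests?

2213

N(exactly one) = 1629 + 1753 + 1809 − 2·735 − 2·726 − 2·433 + 3·270 = 2213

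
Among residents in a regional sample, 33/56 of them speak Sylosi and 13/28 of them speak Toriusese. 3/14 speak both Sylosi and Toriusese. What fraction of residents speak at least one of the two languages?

P(union) = 33/56 + 13/28 − 3/14 = 47/56

47/56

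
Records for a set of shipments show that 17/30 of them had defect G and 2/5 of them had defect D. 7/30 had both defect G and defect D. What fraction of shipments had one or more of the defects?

P(at least one) = 17/30 + 2/5 − 7/30 = 11/15

11/15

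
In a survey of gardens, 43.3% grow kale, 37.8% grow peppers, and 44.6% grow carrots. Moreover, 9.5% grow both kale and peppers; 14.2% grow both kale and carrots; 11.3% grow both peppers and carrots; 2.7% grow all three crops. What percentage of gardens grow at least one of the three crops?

93.4%

By inclusion–exclusion:
P(at least one) = 43.3 + 37.8 + 44.6 − 9.5 − 14.2 − 11.3 + 2.7 = 93.4%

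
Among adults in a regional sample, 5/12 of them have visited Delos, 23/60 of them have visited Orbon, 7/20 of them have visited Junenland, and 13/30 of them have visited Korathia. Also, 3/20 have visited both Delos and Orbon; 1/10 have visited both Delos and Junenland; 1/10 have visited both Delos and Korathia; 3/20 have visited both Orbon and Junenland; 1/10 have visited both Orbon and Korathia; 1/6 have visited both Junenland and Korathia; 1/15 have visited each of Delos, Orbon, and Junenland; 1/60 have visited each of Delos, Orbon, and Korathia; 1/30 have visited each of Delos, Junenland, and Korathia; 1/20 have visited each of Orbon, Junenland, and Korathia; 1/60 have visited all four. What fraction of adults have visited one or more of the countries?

29/30

Inclusion–exclusion gives
P(union) = 5/12 + 23/60 + 7/20 + 13/30 − 3/20 − 1/10 − 1/10 − 3/20 − 1/10 − 1/6 + 1/15 + 1/60 + 1/30 + 1/20 − 1/60 = 29/30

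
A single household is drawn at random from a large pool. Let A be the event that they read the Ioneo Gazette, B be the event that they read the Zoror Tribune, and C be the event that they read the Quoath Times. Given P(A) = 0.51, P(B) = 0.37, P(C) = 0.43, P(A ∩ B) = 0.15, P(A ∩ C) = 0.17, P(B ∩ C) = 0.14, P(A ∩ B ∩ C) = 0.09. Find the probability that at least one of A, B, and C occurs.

By inclusion–exclusion:
P(A ∪ B ∪ C) = 0.51 + 0.37 + 0.43 − 0.15 − 0.17 − 0.14 + 0.09 = 0.94

0.94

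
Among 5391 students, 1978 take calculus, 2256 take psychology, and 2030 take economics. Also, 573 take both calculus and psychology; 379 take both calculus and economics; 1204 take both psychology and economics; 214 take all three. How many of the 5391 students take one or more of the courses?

4322

|union| = 1978 + 2256 + 2030 − 573 − 379 − 1204 + 214 = 4322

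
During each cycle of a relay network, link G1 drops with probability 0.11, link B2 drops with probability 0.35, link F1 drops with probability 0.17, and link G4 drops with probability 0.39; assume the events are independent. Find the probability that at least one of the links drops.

0.70710545

Independence gives P(none) = ∏(1 − pᵢ).
P(none) = (1 − 0.11) × (1 − 0.35) × (1 − 0.17) × (1 − 0.39) = 0.89 × 0.65 × 0.83 × 0.61 = 0.29289455
P(at least one) = 1 − 0.29289455 = 0.70710545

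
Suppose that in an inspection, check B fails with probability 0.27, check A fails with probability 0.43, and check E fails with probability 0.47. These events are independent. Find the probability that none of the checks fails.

0.220533

P(none) = (1 − 0.27) × (1 − 0.43) × (1 − 0.47) = 0.73 × 0.57 × 0.53 = 0.220533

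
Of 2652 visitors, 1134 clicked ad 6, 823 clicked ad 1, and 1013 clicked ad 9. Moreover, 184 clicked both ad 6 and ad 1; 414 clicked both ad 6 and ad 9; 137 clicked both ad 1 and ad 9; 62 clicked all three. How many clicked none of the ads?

Inclusion–exclusion gives
|union| = 1134 + 823 + 1013 − 184 − 414 − 137 + 62 = 2297
None: 2652 − 2297 = 355

355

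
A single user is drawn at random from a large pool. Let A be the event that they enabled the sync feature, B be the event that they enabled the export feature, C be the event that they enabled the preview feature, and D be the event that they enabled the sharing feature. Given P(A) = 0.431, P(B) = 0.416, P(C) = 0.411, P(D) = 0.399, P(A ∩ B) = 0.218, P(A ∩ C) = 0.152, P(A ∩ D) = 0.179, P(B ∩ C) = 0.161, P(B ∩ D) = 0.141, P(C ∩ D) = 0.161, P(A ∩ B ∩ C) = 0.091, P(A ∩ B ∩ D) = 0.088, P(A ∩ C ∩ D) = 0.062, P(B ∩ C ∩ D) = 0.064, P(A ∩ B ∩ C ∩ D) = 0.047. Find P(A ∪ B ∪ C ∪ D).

Inclusion–exclusion gives
P(A ∪ B ∪ C ∪ D) = 0.431 + 0.416 + 0.411 + 0.399 − 0.218 − 0.152 − 0.179 − 0.161 − 0.141 − 0.161 + 0.091 + 0.088 + 0.062 + 0.064 − 0.047 = 0.903

0.903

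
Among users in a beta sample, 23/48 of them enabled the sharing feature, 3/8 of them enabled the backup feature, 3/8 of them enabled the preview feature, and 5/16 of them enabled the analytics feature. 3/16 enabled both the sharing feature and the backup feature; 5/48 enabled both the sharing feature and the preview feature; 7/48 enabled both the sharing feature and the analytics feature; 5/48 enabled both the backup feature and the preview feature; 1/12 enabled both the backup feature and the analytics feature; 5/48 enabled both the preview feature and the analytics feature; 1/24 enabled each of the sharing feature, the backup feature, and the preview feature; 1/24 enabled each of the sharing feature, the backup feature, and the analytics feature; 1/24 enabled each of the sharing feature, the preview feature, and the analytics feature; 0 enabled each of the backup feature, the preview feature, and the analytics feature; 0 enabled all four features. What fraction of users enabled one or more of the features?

By inclusion–exclusion:
P(union) = 23/48 + 3/8 + 3/8 + 5/16 − 3/16 − 5/48 − 7/48 − 5/48 − 1/12 − 5/48 + 1/24 + 1/24 + 1/24 + 0 − 0 = 15/16

15/16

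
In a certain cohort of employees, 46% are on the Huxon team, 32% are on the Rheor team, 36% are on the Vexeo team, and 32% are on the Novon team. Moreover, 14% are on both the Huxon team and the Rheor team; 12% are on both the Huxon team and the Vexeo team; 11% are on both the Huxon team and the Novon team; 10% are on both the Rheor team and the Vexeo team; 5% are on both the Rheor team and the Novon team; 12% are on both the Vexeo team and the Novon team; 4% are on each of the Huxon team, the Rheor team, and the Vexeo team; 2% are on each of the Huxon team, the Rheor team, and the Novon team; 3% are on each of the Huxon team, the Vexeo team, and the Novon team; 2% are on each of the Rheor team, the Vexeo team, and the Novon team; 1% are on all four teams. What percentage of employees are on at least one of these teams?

92%

Inclusion–exclusion gives
P(at least one) = 46 + 32 + 36 + 32 − 14 − 12 − 11 − 10 − 5 − 12 + 4 + 2 + 3 + 2 − 1 = 92%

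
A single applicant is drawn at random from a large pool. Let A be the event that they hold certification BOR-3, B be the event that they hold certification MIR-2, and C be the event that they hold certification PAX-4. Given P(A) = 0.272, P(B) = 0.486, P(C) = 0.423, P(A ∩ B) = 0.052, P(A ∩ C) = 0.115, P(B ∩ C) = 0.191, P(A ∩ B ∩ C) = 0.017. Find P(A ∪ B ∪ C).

P(A ∪ B ∪ C) = 0.272 + 0.486 + 0.423 − 0.052 − 0.115 − 0.191 + 0.017 = 0.840

0.840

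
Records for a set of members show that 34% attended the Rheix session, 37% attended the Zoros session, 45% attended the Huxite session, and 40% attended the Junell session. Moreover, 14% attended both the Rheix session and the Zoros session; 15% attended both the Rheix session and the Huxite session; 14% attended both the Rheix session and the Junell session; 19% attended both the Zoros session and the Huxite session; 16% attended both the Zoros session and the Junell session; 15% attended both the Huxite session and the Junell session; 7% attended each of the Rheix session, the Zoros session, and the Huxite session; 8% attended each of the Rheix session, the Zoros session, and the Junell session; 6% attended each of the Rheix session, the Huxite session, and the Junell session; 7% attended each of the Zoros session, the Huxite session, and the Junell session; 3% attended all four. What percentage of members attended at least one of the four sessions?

By inclusion–exclusion:
P(at least one) = 34 + 37 + 45 + 40 − 14 − 15 − 14 − 19 − 16 − 15 + 7 + 8 + 6 + 7 − 3 = 88%

88%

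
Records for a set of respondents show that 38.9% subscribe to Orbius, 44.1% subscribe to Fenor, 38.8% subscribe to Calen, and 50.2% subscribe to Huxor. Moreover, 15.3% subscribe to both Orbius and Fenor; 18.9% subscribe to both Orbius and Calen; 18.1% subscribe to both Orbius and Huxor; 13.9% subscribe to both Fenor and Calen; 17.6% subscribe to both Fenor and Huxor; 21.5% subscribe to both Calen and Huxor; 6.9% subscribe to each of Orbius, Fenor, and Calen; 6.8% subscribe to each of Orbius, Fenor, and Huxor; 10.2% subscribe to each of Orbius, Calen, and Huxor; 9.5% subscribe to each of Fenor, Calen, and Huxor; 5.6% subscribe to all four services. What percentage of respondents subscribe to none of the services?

P(union) = 38.9 + 44.1 + 38.8 + 50.2 − 15.3 − 18.9 − 18.1 − 13.9 − 17.6 − 21.5 + 6.9 + 6.8 + 10.2 + 9.5 − 5.6 = 94.5%
P(none) = 100% − 94.5% = 5.5%

5.5%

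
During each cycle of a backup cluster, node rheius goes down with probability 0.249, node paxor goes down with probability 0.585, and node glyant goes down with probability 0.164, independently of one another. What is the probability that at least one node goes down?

P(none) = (1 − 0.249) × (1 − 0.585) × (1 − 0.164) = 0.751 × 0.415 × 0.836 = 0.26055194
P(at least one) = 1 − 0.26055194 = 0.73944806

0.73944806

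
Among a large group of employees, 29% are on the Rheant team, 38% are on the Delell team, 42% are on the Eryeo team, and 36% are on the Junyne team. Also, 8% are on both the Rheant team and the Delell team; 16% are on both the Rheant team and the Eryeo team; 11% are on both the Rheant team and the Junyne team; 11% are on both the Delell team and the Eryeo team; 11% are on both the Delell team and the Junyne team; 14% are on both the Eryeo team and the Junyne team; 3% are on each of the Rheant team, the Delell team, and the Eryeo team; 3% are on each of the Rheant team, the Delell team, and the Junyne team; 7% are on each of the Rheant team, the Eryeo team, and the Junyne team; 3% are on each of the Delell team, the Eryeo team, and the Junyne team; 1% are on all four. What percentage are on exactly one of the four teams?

P(exactly one) = 29 + 38 + 42 + 36 − 2·8 − 2·16 − 2·11 − 2·11 − 2·11 − 2·14 + 3·3 + 3·3 + 3·7 + 3·3 − 4·1 = 47%

47%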